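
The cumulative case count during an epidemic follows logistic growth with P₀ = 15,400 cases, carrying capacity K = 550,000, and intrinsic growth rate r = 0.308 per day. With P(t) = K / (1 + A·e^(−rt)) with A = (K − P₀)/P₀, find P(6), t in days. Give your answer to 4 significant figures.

A = (550000 − 15400)/15400 = 34.71429
P(6) = 550000 / (1 + 34.71429·e^(−0.308·6)) = 550000 / (1 + 34.71429·0.157552)
= 550000 / 6.4693 ≈ 85016.88

≈ 85,020 cases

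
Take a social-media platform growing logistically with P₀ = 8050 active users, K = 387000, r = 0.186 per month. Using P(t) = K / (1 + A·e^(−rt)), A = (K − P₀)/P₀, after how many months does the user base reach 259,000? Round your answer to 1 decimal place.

A = (387000 − 8050)/8050 = 47.07453
259000 = 387000/(1 + 47.07453·e^(−0.186t)) → 1 + 47.07453·e^(−0.186t) = 1.49421
e^(−0.186t) = 0.010498 → t = ln(95.25238)/0.186 = 4.55653/0.186

t ≈ 24.5 months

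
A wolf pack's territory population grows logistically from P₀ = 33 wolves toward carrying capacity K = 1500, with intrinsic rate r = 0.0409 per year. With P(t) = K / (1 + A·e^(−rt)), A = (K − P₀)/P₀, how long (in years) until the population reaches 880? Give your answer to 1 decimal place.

t ≈ 101.3 years

A = (1500 − 33)/33 = 44.45455
880 = 1500/(1 + 44.45455·e^(−0.0409t)) → 1 + 44.45455·e^(−0.0409t) = 1.70455
e^(−0.0409t) = 0.015849 → t = ln(63.09677)/0.0409 = 4.14467/0.0409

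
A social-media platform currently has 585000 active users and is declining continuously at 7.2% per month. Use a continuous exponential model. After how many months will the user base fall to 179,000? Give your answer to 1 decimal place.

179000 = 585000 · e^(-0.072·t)
t = ln(179000/585000) / -0.072 = ln(0.30598) / -0.072 = -1.18423 / -0.072

t ≈ 16.4 months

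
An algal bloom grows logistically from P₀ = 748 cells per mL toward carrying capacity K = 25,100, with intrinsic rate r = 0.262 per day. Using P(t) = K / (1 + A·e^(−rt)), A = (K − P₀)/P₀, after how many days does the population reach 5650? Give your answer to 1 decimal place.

A = (25100 − 748)/748 = 32.55615
5650 = 25100/(1 + 32.55615·e^(−0.262t)) → 1 + 32.55615·e^(−0.262t) = 4.44248
e^(−0.262t) = 0.10574 → t = ln(9.45718)/0.262 = 2.24677/0.262

t ≈ 8.6 days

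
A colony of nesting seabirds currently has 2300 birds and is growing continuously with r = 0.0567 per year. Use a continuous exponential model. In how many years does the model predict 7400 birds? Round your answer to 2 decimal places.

t ≈ 20.61 years

7400 = 2300 · e^(0.0567·t)
t = ln(7400/2300) / 0.0567 = ln(3.21739) / 0.0567 = 1.16857 / 0.0567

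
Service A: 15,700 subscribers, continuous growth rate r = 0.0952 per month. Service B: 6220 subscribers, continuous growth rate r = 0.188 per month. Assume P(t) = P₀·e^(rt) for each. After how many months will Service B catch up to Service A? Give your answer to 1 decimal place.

t ≈ 10.0 months

15700·e^(0.0952t) = 6220·e^(0.188t)
15700/6220 = e^((0.188 − 0.0952)t) → ln(2.52412) = 0.0928·t
t = 0.92589 / 0.0928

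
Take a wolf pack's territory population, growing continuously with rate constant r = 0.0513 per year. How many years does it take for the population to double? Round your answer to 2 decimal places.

doubling time = ln(2) / |r| = 0.69315 / 0.0513

doubling time ≈ 13.51 years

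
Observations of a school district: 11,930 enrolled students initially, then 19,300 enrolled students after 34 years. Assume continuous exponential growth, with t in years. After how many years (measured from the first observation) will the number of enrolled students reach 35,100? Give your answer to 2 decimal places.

t ≈ 76.27 years

r = ln(19300/11930) / 34 ≈ 0.014148 per year
t = ln(35100/11930) / r = 1.07914 / 0.014148 ≈ 76.273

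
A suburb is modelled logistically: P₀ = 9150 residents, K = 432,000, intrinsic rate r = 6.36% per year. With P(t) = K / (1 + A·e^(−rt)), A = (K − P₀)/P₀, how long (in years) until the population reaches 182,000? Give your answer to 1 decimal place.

A = (432000 − 9150)/9150 = 46.21311
182000 = 432000/(1 + 46.21311·e^(−0.0636t)) → 1 + 46.21311·e^(−0.0636t) = 2.37363
e^(−0.0636t) = 0.029724 → t = ln(33.64315)/0.0636 = 3.51581/0.0636

t ≈ 55.3 years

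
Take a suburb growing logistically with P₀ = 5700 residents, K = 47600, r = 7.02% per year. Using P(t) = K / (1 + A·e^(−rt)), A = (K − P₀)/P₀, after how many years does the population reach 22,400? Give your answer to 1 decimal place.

A = (47600 − 5700)/5700 = 7.35088
22400 = 47600/(1 + 7.35088·e^(−0.0702t)) → 1 + 7.35088·e^(−0.0702t) = 2.125
e^(−0.0702t) = 0.153043 → t = ln(6.53411)/0.0702 = 1.87704/0.0702

t ≈ 26.7 years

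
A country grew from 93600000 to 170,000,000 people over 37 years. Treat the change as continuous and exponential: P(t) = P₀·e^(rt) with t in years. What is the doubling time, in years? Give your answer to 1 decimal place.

r = ln(170000000/93600000) / 37 = ln(1.81624) / 37 ≈ 0.016129 per year
doubling time = ln 2 / |r| = 0.69315 / 0.016129

doubling time ≈ 43.0 years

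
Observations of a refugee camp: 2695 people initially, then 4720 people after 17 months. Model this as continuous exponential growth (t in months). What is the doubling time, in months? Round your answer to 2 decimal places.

doubling time ≈ 21.03 months

r = ln(4720/2695) / 17 = ln(1.75139) / 17 ≈ 0.032965 per month
doubling time = ln 2 / |r| = 0.69315 / 0.032965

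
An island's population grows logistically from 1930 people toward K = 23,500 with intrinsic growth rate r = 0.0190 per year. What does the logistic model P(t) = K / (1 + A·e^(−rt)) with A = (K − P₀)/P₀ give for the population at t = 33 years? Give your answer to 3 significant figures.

≈ 3,370 people

A = (23500 − 1930)/1930 = 11.17617
P(33) = 23500 / (1 + 11.17617·e^(−0.019·33)) = 23500 / (1 + 11.17617·0.534192)
= 23500 / 6.97022 ≈ 3371.49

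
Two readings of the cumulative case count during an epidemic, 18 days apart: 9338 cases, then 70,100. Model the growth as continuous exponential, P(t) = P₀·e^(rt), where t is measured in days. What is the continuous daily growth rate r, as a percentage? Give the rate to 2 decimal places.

r ≈ 11.20% per day

70100 = 9338 · e^(r·18)
e^(18r) = 70100/9338 = 7.50696
r = ln(7.50696) / 18 = 2.01583 / 18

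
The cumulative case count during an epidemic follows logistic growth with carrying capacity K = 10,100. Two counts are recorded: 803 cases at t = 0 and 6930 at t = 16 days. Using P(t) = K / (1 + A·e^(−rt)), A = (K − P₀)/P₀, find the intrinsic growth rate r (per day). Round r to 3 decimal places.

r ≈ 0.202 per day

A = (10100 − 803)/803 = 11.57783
6930 = 10100/(1 + 11.57783·e^(−r·16)) → e^(−16r) = (1.45743 − 1)/11.57783 = 0.039509
r = −ln(0.039509)/16 = 3.23122/16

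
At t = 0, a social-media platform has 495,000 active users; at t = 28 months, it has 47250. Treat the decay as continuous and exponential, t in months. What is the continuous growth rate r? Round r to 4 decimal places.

47250 = 495000 · e^(r·28)
e^(28r) = 47250/495000 = 0.09545
r = ln(0.09545) / 28 = -2.34911 / 28

r ≈ -0.0839 per month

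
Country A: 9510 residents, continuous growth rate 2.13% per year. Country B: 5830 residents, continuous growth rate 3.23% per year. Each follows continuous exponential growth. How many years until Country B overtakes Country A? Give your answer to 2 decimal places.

9510·e^(0.0213t) = 5830·e^(0.0323t)
9510/5830 = e^((0.0323 − 0.0213)t) → ln(1.63122) = 0.011·t
t = 0.48933 / 0.011

t ≈ 44.48 years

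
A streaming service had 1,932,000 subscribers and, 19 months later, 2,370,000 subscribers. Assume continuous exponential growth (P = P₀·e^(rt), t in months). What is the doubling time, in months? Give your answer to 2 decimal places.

doubling time ≈ 64.45 months

r = ln(2370000/1932000) / 19 = ln(1.22671) / 19 ≈ 0.010754 per month
doubling time = ln 2 / |r| = 0.69315 / 0.010754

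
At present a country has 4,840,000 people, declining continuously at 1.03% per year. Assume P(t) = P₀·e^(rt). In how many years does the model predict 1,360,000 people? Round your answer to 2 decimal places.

1360000 = 4840000 · e^(-0.0103·t)
t = ln(1360000/4840000) / -0.0103 = ln(0.28099) / -0.0103 = -1.26943 / -0.0103

t ≈ 123.25 years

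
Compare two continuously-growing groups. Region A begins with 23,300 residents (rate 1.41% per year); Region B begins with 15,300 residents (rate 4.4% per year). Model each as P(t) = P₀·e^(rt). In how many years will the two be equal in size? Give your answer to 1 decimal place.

23300·e^(0.0141t) = 15300·e^(0.044t)
23300/15300 = e^((0.044 − 0.0141)t) → ln(1.52288) = 0.0299·t
t = 0.4206 / 0.0299

t ≈ 14.1 years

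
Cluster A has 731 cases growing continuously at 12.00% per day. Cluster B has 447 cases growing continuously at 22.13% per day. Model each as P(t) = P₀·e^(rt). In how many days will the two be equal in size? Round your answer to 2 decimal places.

t ≈ 4.86 days

731·e^(0.12t) = 447·e^(0.2213t)
731/447 = e^((0.2213 − 0.12)t) → ln(1.63535) = 0.1013·t
t = 0.49185 / 0.1013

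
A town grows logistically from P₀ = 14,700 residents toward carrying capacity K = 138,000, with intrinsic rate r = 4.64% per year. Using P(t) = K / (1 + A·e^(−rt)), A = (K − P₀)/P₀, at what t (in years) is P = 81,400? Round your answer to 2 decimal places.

t ≈ 53.67 years

A = (138000 − 14700)/14700 = 8.38776
81400 = 138000/(1 + 8.38776·e^(−0.0464t)) → 1 + 8.38776·e^(−0.0464t) = 1.69533
e^(−0.0464t) = 0.082898 → t = ln(12.06296)/0.0464 = 2.49014/0.0464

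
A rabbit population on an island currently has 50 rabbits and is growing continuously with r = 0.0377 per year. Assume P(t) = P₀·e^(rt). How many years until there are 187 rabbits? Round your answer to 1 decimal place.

t ≈ 35.0 years

187 = 50 · e^(0.0377·t)
t = ln(187/50) / 0.0377 = ln(3.74) / 0.0377 = 1.31909 / 0.0377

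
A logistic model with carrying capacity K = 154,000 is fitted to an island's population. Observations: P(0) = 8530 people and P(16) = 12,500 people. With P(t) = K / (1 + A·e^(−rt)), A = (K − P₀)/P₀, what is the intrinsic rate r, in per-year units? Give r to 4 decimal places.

A = (154000 − 8530)/8530 = 17.05393
12500 = 154000/(1 + 17.05393·e^(−r·16)) → e^(−16r) = (12.32 − 1)/17.05393 = 0.663777
r = −ln(0.663777)/16 = 0.40981/16

r ≈ 0.0256 per year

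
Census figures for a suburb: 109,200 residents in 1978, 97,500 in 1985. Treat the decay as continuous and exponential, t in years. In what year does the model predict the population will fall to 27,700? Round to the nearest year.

r = ln(97500/109200) / 7 = -0.11333/7 ≈ -0.01619 per year
t = ln(27700/109200) / r = -1.37175/-0.01619 ≈ 84.73 years after 1978

year 2063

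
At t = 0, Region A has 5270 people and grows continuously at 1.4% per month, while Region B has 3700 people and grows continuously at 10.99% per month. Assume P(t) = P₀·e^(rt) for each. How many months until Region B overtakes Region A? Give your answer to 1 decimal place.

5270·e^(0.014t) = 3700·e^(0.1099t)
5270/3700 = e^((0.1099 − 0.014)t) → ln(1.42432) = 0.0959·t
t = 0.3537 / 0.0959

t ≈ 3.7 months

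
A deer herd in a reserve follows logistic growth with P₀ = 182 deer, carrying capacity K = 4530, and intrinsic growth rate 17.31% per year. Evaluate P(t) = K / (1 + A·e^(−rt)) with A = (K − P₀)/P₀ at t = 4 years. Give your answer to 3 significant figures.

≈ 350 deer

A = (4530 − 182)/182 = 23.89011
P(4) = 4530 / (1 + 23.89011·e^(−0.1731·4)) = 4530 / (1 + 23.89011·0.500374)
= 4530 / 12.95398 ≈ 349.7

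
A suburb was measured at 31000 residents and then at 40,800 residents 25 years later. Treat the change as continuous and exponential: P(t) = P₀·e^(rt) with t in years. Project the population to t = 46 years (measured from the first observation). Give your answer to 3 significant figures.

≈ 51,400 residents

r = ln(40800/31000) / 25 ≈ 0.010988 per year
P(46) = 31000 · e^(0.010988·46) = 31000 · 1.65771 ≈ 51389.08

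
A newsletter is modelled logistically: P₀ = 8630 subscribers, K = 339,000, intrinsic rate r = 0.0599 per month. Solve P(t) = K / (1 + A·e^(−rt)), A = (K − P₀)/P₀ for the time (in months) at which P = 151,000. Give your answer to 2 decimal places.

A = (339000 − 8630)/8630 = 38.28158
151000 = 339000/(1 + 38.28158·e^(−0.0599t)) → 1 + 38.28158·e^(−0.0599t) = 2.24503
e^(−0.0599t) = 0.032523 → t = ln(30.74744)/0.0599 = 3.42581/0.0599

t ≈ 57.19 months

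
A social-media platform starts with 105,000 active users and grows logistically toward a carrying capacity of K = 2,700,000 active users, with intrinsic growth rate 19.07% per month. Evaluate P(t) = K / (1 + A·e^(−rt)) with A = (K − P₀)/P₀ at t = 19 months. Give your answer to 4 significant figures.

A = (2700000 − 105000)/105000 = 24.71429
P(19) = 2700000 / (1 + 24.71429·e^(−0.1907·19)) = 2700000 / (1 + 24.71429·0.026694)
= 2700000 / 1.65973 ≈ 1626766.7

≈ 1,627,000 active users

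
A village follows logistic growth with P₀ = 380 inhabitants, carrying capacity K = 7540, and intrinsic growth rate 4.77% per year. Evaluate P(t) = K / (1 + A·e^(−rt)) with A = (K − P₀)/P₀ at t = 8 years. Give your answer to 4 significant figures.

A = (7540 − 380)/380 = 18.84211
P(8) = 7540 / (1 + 18.84211·e^(−0.0477·8)) = 7540 / (1 + 18.84211·0.682768)
= 7540 / 13.86479 ≈ 543.82

≈ 543.8 inhabitants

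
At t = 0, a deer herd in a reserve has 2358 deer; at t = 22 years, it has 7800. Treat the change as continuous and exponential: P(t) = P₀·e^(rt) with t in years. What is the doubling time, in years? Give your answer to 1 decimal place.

r = ln(7800/2358) / 22 = ln(3.30789) / 22 ≈ 0.054378 per year
doubling time = ln 2 / |r| = 0.69315 / 0.054378

doubling time ≈ 12.7 years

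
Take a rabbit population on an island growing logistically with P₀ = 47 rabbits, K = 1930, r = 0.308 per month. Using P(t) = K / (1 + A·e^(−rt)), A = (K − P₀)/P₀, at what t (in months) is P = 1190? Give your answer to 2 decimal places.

t ≈ 13.52 months

A = (1930 − 47)/47 = 40.06383
1190 = 1930/(1 + 40.06383·e^(−0.308t)) → 1 + 40.06383·e^(−0.308t) = 1.62185
e^(−0.308t) = 0.015521 → t = ln(64.42697)/0.308 = 4.16553/0.308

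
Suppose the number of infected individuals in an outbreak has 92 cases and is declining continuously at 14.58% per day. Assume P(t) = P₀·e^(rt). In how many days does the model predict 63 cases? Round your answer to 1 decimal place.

63 = 92 · e^(-0.1458·t)
t = ln(63/92) / -0.1458 = ln(0.68478) / -0.1458 = -0.37865 / -0.1458

t ≈ 2.6 days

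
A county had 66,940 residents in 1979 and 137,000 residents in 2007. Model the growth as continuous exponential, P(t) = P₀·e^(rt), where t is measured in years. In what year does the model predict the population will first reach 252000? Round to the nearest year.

year 2031

r = ln(137000/66940) / 28 = 0.71618/28 ≈ 0.025578 per year
t = ln(252000/66940) / r = 1.32563/0.025578 ≈ 51.83 years after 1979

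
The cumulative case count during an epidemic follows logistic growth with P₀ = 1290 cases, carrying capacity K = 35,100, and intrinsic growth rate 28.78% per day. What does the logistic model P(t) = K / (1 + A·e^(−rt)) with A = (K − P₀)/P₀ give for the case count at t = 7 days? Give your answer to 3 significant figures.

≈ 7,810 cases

A = (35100 − 1290)/1290 = 26.2093
P(7) = 35100 / (1 + 26.2093·e^(−0.2878·7)) = 35100 / (1 + 26.2093·0.133374)
= 35100 / 4.49563 ≈ 7807.58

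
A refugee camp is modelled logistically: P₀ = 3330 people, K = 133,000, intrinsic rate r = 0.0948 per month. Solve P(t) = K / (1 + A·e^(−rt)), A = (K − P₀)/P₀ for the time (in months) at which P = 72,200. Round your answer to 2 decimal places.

t ≈ 40.44 months

A = (133000 − 3330)/3330 = 38.93994
72200 = 133000/(1 + 38.93994·e^(−0.0948t)) → 1 + 38.93994·e^(−0.0948t) = 1.84211
e^(−0.0948t) = 0.021626 → t = ln(46.24118)/0.0948 = 3.83387/0.0948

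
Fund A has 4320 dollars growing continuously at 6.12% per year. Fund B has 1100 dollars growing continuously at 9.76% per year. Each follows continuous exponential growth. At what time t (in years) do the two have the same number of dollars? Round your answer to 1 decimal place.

t ≈ 37.6 years

4320·e^(0.0612t) = 1100·e^(0.0976t)
4320/1100 = e^((0.0976 − 0.0612)t) → ln(3.92727) = 0.0364·t
t = 1.36795 / 0.0364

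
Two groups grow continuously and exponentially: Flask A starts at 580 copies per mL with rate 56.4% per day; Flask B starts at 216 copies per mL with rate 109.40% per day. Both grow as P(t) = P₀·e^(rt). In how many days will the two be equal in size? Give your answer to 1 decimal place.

580·e^(0.564t) = 216·e^(1.094t)
580/216 = e^((1.094 − 0.564)t) → ln(2.68519) = 0.53·t
t = 0.98775 / 0.53

t ≈ 1.9 days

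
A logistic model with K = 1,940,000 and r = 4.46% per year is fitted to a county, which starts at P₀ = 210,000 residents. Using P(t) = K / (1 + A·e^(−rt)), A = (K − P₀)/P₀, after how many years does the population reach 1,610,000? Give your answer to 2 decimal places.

t ≈ 82.82 years

A = (1940000 − 210000)/210000 = 8.2381
1610000 = 1940000/(1 + 8.2381·e^(−0.0446t)) → 1 + 8.2381·e^(−0.0446t) = 1.20497
e^(−0.0446t) = 0.024881 → t = ln(40.19192)/0.0446 = 3.69367/0.0446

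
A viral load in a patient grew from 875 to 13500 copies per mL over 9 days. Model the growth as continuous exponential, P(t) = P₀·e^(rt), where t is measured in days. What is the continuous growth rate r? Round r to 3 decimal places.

13500 = 875 · e^(r·9)
e^(9r) = 13500/875 = 15.42857
r = ln(15.42857) / 9 = 2.73622 / 9

r ≈ 0.304 per day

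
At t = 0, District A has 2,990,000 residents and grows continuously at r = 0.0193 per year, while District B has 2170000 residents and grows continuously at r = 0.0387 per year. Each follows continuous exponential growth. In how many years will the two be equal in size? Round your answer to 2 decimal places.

2990000·e^(0.0193t) = 2170000·e^(0.0387t)
2990000/2170000 = e^((0.0387 − 0.0193)t) → ln(1.37788) = 0.0194·t
t = 0.32055 / 0.0194

t ≈ 16.52 years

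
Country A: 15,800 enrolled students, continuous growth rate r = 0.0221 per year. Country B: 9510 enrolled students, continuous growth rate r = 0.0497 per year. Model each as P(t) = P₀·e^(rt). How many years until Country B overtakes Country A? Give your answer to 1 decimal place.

15800·e^(0.0221t) = 9510·e^(0.0497t)
15800/9510 = e^((0.0497 − 0.0221)t) → ln(1.66141) = 0.0276·t
t = 0.50767 / 0.0276

t ≈ 18.4 years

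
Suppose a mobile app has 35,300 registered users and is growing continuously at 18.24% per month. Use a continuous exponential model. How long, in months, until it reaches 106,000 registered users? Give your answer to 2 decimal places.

t ≈ 6.03 months

106000 = 35300 · e^(0.1824·t)
t = ln(106000/35300) / 0.1824 = ln(3.00283) / 0.1824 = 1.09956 / 0.1824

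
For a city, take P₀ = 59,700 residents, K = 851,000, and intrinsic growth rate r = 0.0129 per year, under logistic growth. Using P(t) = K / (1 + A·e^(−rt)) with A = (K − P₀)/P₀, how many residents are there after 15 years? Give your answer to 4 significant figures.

≈ 71,380 residents

A = (851000 − 59700)/59700 = 13.25461
P(15) = 851000 / (1 + 13.25461·e^(−0.0129·15)) = 851000 / (1 + 13.25461·0.82407)
= 851000 / 11.92272 ≈ 71376.32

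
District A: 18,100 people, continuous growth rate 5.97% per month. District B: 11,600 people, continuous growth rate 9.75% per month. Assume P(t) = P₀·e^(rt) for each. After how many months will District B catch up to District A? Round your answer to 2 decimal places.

18100·e^(0.0597t) = 11600·e^(0.0975t)
18100/11600 = e^((0.0975 − 0.0597)t) → ln(1.56034) = 0.0378·t
t = 0.44491 / 0.0378

t ≈ 11.77 months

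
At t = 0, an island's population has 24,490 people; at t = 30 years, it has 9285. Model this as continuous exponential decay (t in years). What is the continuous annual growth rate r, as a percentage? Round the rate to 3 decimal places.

9285 = 24490 · e^(r·30)
e^(30r) = 9285/24490 = 0.37913
r = ln(0.37913) / 30 = -0.96986 / 30

r ≈ -3.233% per year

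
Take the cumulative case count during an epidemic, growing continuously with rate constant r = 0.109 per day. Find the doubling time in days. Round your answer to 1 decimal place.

doubling time = ln(2) / |r| = 0.69315 / 0.109

doubling time ≈ 6.4 days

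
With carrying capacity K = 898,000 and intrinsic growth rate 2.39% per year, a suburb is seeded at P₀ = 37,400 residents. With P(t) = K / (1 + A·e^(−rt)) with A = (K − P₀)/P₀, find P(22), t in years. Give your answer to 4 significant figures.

A = (898000 − 37400)/37400 = 23.0107
P(22) = 898000 / (1 + 23.0107·e^(−0.0239·22)) = 898000 / (1 + 23.0107·0.591082)
= 898000 / 14.60121 ≈ 61501.73

≈ 61,500 residents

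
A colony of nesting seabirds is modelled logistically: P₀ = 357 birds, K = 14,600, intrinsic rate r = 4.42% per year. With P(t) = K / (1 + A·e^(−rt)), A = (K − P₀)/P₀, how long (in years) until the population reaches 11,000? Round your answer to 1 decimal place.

t ≈ 108.7 years

A = (14600 − 357)/357 = 39.89636
11000 = 14600/(1 + 39.89636·e^(−0.0442t)) → 1 + 39.89636·e^(−0.0442t) = 1.32727
e^(−0.0442t) = 0.008203 → t = ln(121.90554)/0.0442 = 4.80325/0.0442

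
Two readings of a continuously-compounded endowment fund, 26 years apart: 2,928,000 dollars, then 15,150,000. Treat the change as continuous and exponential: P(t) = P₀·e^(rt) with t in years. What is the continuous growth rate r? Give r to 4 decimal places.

r ≈ 0.0632 per year

15150000 = 2928000 · e^(r·26)
e^(26r) = 15150000/2928000 = 5.17418
r = ln(5.17418) / 26 = 1.64368 / 26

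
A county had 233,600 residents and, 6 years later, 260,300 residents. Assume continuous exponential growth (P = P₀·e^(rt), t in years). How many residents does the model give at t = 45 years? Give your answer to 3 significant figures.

≈ 526,000 residents

r = ln(260300/233600) / 6 ≈ 0.018037 per year
P(45) = 233600 · e^(0.018037·45) = 233600 · 2.2517 ≈ 525996.45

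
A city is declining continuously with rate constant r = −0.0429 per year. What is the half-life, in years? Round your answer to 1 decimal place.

half-life = ln(2) / |r| = 0.69315 / 0.0429

half-life ≈ 16.2 years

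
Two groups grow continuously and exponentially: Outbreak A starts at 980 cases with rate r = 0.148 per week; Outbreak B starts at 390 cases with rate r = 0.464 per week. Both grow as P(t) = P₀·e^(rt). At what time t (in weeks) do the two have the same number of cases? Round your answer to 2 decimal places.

t ≈ 2.92 weeks

980·e^(0.148t) = 390·e^(0.464t)
980/390 = e^((0.464 − 0.148)t) → ln(2.51282) = 0.316·t
t = 0.92141 / 0.316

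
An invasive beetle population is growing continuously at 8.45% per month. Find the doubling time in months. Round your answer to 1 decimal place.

doubling time ≈ 8.2 months

doubling time = ln(2) / |r| = 0.69315 / 0.0845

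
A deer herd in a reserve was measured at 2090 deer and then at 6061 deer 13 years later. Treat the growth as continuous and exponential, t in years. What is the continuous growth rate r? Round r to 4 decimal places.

6061 = 2090 · e^(r·13)
e^(13r) = 6061/2090 = 2.9
r = ln(2.9) / 13 = 1.06471 / 13

r ≈ 0.0819 per year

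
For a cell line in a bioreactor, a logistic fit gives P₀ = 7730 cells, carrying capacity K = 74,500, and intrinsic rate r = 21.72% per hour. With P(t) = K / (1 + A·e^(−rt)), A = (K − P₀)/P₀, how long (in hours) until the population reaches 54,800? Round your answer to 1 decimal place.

t ≈ 14.6 hours

A = (74500 − 7730)/7730 = 8.63777
54800 = 74500/(1 + 8.63777·e^(−0.2172t)) → 1 + 8.63777·e^(−0.2172t) = 1.35949
e^(−0.2172t) = 0.041618 → t = ln(24.02792)/0.2172 = 3.17922/0.2172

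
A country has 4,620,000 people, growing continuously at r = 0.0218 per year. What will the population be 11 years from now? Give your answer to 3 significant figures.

P(11) = 4620000 · e^(0.0218·11) = 4620000 · e^(0.2398)
= 4620000 · 1.27099 ≈ 5871996.56

≈ 5,870,000 people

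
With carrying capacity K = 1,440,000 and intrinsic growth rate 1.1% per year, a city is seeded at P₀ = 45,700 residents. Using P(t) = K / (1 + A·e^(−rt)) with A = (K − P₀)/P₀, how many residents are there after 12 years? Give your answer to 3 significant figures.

≈ 51,900 residents

A = (1440000 − 45700)/45700 = 30.50985
P(12) = 1440000 / (1 + 30.50985·e^(−0.011·12)) = 1440000 / (1 + 30.50985·0.876341)
= 1440000 / 27.73703 ≈ 51916.16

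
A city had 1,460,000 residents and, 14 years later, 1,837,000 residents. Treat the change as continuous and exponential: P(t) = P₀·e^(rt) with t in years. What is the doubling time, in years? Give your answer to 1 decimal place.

doubling time ≈ 42.2 years

r = ln(1837000/1460000) / 14 = ln(1.25822) / 14 ≈ 0.016407 per year
doubling time = ln 2 / |r| = 0.69315 / 0.016407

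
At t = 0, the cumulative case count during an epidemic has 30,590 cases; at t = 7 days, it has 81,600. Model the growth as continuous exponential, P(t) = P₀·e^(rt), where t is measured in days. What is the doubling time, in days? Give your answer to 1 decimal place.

doubling time ≈ 4.9 days

r = ln(81600/30590) / 7 = ln(2.66754) / 7 ≈ 0.140165 per day
doubling time = ln 2 / |r| = 0.69315 / 0.140165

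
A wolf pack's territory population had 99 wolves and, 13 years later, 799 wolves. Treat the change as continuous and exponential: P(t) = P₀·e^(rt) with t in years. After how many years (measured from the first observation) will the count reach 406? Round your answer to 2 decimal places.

t ≈ 8.79 years

r = ln(799/99) / 13 ≈ 0.160634 per year
t = ln(406/99) / r = 1.41123 / 0.160634 ≈ 8.785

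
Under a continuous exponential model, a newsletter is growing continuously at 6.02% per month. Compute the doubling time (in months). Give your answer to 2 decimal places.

doubling time ≈ 11.51 months

doubling time = ln(2) / |r| = 0.69315 / 0.0602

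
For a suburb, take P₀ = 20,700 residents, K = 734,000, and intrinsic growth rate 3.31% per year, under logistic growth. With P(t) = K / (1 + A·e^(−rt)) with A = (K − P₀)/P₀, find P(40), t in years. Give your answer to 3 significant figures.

A = (734000 − 20700)/20700 = 34.45894
P(40) = 734000 / (1 + 34.45894·e^(−0.0331·40)) = 734000 / (1 + 34.45894·0.266069)
= 734000 / 10.16845 ≈ 72184.05

≈ 72,200 residents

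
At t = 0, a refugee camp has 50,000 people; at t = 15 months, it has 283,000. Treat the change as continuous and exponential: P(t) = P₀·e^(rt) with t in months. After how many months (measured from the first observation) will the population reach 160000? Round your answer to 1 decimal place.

r = ln(283000/50000) / 15 ≈ 0.115562 per month
t = ln(160000/50000) / r = 1.16315 / 0.115562 ≈ 10.065

t ≈ 10.1 months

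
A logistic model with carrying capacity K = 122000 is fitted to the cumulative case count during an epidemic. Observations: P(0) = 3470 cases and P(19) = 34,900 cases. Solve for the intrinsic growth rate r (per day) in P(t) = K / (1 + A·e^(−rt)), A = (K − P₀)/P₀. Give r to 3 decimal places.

r ≈ 0.138 per day

A = (122000 − 3470)/3470 = 34.1585
34900 = 122000/(1 + 34.1585·e^(−r·19)) → e^(−19r) = (3.4957 − 1)/34.1585 = 0.073062
r = −ln(0.073062)/19 = 2.61644/19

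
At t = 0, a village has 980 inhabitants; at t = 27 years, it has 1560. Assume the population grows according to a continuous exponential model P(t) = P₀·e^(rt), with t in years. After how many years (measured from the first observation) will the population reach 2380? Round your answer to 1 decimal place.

t ≈ 51.5 years

r = ln(1560/980) / 27 ≈ 0.017218 per year
t = ln(2380/980) / r = 0.8873 / 0.017218 ≈ 51.533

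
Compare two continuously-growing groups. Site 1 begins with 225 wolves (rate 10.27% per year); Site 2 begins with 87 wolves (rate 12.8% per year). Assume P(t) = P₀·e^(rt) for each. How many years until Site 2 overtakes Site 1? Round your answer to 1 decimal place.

t ≈ 37.6 years

225·e^(0.1027t) = 87·e^(0.128t)
225/87 = e^((0.128 − 0.1027)t) → ln(2.58621) = 0.0253·t
t = 0.95019 / 0.0253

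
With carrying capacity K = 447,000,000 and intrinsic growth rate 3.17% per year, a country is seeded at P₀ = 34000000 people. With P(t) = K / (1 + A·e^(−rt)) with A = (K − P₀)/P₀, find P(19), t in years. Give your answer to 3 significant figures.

≈ 58,400,000 people

A = (447000000 − 34000000)/34000000 = 12.14706
P(19) = 447000000 / (1 + 12.14706·e^(−0.0317·19)) = 447000000 / (1 + 12.14706·0.547551)
= 447000000 / 7.65113 ≈ 58422727.38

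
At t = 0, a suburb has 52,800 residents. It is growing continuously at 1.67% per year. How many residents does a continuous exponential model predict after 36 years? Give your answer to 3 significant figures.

P(36) = 52800 · e^(0.0167·36) = 52800 · e^(0.6012)
= 52800 · 1.82431 ≈ 96323.39

≈ 96,300 residents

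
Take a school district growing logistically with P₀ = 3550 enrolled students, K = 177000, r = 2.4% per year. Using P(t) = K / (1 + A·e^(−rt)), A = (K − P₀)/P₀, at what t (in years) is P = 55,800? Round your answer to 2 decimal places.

A = (177000 − 3550)/3550 = 48.85915
55800 = 177000/(1 + 48.85915·e^(−0.024t)) → 1 + 48.85915·e^(−0.024t) = 3.17204
e^(−0.024t) = 0.044455 → t = ln(22.49456)/0.024 = 3.11327/0.024

t ≈ 129.72 years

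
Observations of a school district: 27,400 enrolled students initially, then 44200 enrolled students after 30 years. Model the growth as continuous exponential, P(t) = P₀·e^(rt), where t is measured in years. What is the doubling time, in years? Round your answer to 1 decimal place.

doubling time ≈ 43.5 years

r = ln(44200/27400) / 30 = ln(1.61314) / 30 ≈ 0.015939 per year
doubling time = ln 2 / |r| = 0.69315 / 0.015939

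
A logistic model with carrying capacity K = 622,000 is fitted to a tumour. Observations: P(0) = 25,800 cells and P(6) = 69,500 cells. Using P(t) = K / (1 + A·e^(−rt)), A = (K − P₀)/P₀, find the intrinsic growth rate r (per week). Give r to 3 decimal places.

r ≈ 0.178 per week

A = (622000 − 25800)/25800 = 23.10853
69500 = 622000/(1 + 23.10853·e^(−r·6)) → e^(−6r) = (8.94964 − 1)/23.10853 = 0.344013
r = −ln(0.344013)/6 = 1.06708/6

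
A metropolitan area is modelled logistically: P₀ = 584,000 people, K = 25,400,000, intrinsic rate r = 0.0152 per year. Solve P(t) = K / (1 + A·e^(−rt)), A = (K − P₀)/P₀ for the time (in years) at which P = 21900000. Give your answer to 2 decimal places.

t ≈ 367.31 years

A = (25400000 − 584000)/584000 = 42.49315
21900000 = 25400000/(1 + 42.49315·e^(−0.0152t)) → 1 + 42.49315·e^(−0.0152t) = 1.15982
e^(−0.0152t) = 0.003761 → t = ln(265.88571)/0.0152 = 5.58307/0.0152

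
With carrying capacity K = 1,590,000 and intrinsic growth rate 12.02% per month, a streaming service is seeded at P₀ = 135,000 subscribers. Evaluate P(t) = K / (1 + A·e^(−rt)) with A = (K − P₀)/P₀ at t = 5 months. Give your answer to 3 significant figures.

≈ 230,000 subscribers

A = (1590000 − 135000)/135000 = 10.77778
P(5) = 1590000 / (1 + 10.77778·e^(−0.1202·5)) = 1590000 / (1 + 10.77778·0.548263)
= 1590000 / 6.90906 ≈ 230132.68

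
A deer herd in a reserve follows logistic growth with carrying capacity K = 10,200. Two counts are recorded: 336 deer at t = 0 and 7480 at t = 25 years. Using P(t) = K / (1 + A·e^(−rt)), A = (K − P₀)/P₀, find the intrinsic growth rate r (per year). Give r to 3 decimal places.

A = (10200 − 336)/336 = 29.35714
7480 = 10200/(1 + 29.35714·e^(−r·25)) → e^(−25r) = (1.36364 − 1)/29.35714 = 0.012387
r = −ln(0.012387)/25 = 4.39114/25

r ≈ 0.176 per year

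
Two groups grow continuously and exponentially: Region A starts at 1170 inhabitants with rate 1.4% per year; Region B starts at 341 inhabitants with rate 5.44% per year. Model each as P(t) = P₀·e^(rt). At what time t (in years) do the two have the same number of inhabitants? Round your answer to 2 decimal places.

t ≈ 30.52 years

1170·e^(0.014t) = 341·e^(0.0544t)
1170/341 = e^((0.0544 − 0.014)t) → ln(3.43109) = 0.0404·t
t = 1.23288 / 0.0404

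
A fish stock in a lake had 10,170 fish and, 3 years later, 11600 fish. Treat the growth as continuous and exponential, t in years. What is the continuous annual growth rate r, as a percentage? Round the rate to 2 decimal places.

r ≈ 4.39% per year

11600 = 10170 · e^(r·3)
e^(3r) = 11600/10170 = 1.14061
r = ln(1.14061) / 3 = 0.13156 / 3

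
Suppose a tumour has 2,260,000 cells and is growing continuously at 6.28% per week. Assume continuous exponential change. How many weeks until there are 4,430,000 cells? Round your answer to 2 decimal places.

4430000 = 2260000 · e^(0.0628·t)
t = ln(4430000/2260000) / 0.0628 = ln(1.96018) / 0.0628 = 0.67303 / 0.0628

t ≈ 10.72 weeks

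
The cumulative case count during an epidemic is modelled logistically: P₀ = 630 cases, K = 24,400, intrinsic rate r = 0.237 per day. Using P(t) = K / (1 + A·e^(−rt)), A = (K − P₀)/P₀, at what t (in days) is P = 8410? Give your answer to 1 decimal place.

A = (24400 − 630)/630 = 37.73016
8410 = 24400/(1 + 37.73016·e^(−0.237t)) → 1 + 37.73016·e^(−0.237t) = 2.90131
e^(−0.237t) = 0.050392 → t = ln(19.84432)/0.237 = 2.98792/0.237

t ≈ 12.6 days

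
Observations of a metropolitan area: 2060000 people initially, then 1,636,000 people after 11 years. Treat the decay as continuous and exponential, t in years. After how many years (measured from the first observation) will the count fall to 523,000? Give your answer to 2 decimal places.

r = ln(1636000/2060000) / 11 ≈ -0.02095 per year
t = ln(523000/2060000) / r = -1.37088 / -0.02095 ≈ 65.435

t ≈ 65.44 years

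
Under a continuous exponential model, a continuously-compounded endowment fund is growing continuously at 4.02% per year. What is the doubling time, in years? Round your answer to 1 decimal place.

doubling time ≈ 17.2 years

doubling time = ln(2) / |r| = 0.69315 / 0.0402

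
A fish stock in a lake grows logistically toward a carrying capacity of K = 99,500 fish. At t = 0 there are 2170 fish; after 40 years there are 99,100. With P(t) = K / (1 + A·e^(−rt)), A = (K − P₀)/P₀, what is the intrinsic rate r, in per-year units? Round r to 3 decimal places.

r ≈ 0.233 per year

A = (99500 − 2170)/2170 = 44.85253
99100 = 99500/(1 + 44.85253·e^(−r·40)) → e^(−40r) = (1.00404 − 1)/44.85253 = 0.00009
r = −ln(0.00009)/40 = 9.3158/40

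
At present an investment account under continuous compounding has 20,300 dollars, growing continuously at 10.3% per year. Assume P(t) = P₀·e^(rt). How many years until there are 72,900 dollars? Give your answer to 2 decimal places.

72900 = 20300 · e^(0.103·t)
t = ln(72900/20300) / 0.103 = ln(3.59113) / 0.103 = 1.27847 / 0.103

t ≈ 12.41 years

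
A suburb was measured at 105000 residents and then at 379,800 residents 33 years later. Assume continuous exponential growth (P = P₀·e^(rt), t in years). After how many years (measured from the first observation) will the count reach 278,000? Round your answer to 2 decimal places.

r = ln(379800/105000) / 33 ≈ 0.03896 per year
t = ln(278000/105000) / r = 0.97366 / 0.03896 ≈ 24.991

t ≈ 24.99 years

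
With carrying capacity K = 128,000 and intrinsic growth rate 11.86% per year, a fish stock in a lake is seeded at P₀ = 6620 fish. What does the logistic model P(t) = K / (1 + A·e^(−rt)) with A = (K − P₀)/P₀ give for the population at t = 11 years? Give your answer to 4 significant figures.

A = (128000 − 6620)/6620 = 18.33535
P(11) = 128000 / (1 + 18.33535·e^(−0.1186·11)) = 128000 / (1 + 18.33535·0.271281)
= 128000 / 5.97403 ≈ 21426.07

≈ 21,430 fish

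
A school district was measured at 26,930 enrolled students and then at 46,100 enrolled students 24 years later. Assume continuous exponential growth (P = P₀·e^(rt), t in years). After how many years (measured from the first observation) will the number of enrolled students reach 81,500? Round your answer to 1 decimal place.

r = ln(46100/26930) / 24 ≈ 0.022399 per year
t = ln(81500/26930) / r = 1.10736 / 0.022399 ≈ 49.438

t ≈ 49.4 years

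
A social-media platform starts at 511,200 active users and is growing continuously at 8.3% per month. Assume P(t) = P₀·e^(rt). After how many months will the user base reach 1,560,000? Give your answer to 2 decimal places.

1560000 = 511200 · e^(0.083·t)
t = ln(1560000/511200) / 0.083 = ln(3.05164) / 0.083 = 1.11568 / 0.083

t ≈ 13.44 months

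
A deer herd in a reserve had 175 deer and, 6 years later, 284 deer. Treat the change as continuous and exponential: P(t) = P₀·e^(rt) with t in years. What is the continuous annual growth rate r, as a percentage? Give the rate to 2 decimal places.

284 = 175 · e^(r·6)
e^(6r) = 284/175 = 1.62286
r = ln(1.62286) / 6 = 0.48419 / 6

r ≈ 8.07% per year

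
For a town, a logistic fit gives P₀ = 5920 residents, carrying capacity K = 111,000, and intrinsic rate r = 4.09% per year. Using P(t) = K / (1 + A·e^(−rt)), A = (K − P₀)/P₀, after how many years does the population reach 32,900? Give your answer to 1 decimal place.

t ≈ 49.2 years

A = (111000 − 5920)/5920 = 17.75
32900 = 111000/(1 + 17.75·e^(−0.0409t)) → 1 + 17.75·e^(−0.0409t) = 3.37386
e^(−0.0409t) = 0.133739 → t = ln(7.47727)/0.0409 = 2.01187/0.0409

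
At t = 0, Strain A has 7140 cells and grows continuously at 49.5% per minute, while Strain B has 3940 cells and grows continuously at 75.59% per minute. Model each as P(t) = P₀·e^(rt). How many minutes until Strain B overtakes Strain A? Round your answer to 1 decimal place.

7140·e^(0.495t) = 3940·e^(0.7559t)
7140/3940 = e^((0.7559 − 0.495)t) → ln(1.81218) = 0.2609·t
t = 0.59453 / 0.2609

t ≈ 2.3 minutes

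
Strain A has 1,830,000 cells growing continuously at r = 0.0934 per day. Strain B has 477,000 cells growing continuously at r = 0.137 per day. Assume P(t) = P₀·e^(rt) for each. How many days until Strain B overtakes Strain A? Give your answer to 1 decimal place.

t ≈ 30.8 days

1830000·e^(0.0934t) = 477000·e^(0.137t)
1830000/477000 = e^((0.137 − 0.0934)t) → ln(3.83648) = 0.0436·t
t = 1.34455 / 0.0436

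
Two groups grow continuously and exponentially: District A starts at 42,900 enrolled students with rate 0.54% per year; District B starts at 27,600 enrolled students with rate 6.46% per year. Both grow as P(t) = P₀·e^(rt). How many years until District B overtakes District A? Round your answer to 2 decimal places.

42900·e^(0.0054t) = 27600·e^(0.0646t)
42900/27600 = e^((0.0646 − 0.0054)t) → ln(1.55435) = 0.0592·t
t = 0.44106 / 0.0592

t ≈ 7.45 years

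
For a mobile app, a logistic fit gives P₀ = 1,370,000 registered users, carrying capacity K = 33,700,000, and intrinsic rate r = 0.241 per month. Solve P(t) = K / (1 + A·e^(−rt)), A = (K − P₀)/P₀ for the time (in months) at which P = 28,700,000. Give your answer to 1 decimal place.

A = (33700000 − 1370000)/1370000 = 23.59854
28700000 = 33700000/(1 + 23.59854·e^(−0.241t)) → 1 + 23.59854·e^(−0.241t) = 1.17422
e^(−0.241t) = 0.007382 → t = ln(135.45562)/0.241 = 4.90864/0.241

t ≈ 20.4 months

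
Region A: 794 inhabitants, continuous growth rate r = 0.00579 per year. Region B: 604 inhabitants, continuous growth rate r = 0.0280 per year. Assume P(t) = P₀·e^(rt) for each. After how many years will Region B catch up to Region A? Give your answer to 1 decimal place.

t ≈ 12.3 years

794·e^(0.00579t) = 604·e^(0.028t)
794/604 = e^((0.028 − 0.00579)t) → ln(1.31457) = 0.02221·t
t = 0.27351 / 0.02221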